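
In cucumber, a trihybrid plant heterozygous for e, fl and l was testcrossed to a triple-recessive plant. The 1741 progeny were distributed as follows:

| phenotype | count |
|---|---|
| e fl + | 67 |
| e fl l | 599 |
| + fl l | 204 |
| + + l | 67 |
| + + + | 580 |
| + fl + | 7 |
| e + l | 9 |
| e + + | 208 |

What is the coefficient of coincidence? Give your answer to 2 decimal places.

The two most frequent reciprocal classes, e fl l and + + +, are the parental types, so the F1 was e fl l / + + +.
The two rarest classes, e + l and + fl +, are the double crossovers. Comparing them with the parentals, only the fl allele has switched, so fl is the middle locus and the order is e – fl – l.
e–fl: (412 + 16)/1741 = 0.2458; fl–l: (134 + 16)/1741 = 0.0862.
Expected DCO frequency = 0.2458 × 0.0862 ≈ 0.02119; observed = 16/1741 ≈ 0.00919.
Coefficient of coincidence = 0.00919/0.02119 ≈ 0.43.

0.43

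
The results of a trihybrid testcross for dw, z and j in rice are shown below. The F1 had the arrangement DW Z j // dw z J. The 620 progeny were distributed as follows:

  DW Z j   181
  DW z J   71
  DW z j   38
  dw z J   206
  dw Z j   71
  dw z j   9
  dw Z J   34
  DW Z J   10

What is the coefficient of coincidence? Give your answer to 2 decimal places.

The two rarest classes, DW Z J and dw z j, are the double crossovers. Comparing them with the parentals, only the j allele has switched, so j is the middle locus and the order is z – j – dw.
z–j: (72 + 19)/620 = 0.1468; j–dw: (142 + 19)/620 = 0.2597.
Expected DCO frequency = 0.1468 × 0.2597 ≈ 0.03812; observed = 19/620 ≈ 0.03065.
Coefficient of coincidence = 0.03065/0.03812 ≈ 0.80.

0.80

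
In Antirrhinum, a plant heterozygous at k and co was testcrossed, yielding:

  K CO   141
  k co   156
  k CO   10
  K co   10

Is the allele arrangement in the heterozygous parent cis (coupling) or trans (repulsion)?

The two most frequent classes are K CO (141) and k co (156); these are the parental (non-recombinant) types.
So the F1 carried K CO on one chromosome and k co on the other — the recessive alleles are on the same chromosome (cis / coupling).

cis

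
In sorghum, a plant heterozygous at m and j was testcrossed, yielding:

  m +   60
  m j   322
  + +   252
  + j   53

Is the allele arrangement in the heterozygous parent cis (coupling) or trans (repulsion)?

cis

The two most frequent classes are + + (252) and m j (322); these are the parental (non-recombinant) types.
So the F1 carried + + on one chromosome and m j on the other — the recessive alleles are on the same chromosome (cis / coupling).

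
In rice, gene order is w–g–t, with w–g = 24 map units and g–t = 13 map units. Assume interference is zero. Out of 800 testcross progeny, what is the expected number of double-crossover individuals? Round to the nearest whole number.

25

Map distances give recombination frequencies of 0.240 and 0.130 for the two intervals.
With no interference, expected double-crossover frequency = 0.240 × 0.130 = 0.03120.
Expected number = 0.03120 × 800 = 24.96 ≈ 25.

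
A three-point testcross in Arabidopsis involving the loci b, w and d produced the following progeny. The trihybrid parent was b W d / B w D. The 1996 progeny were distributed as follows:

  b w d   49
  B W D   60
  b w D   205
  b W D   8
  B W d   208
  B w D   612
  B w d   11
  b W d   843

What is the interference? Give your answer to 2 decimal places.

The two rarest classes, b W D and B w d, are the double crossovers. Comparing them with the parentals, only the d allele has switched, so d is the middle locus and the order is b – d – w.
b–d: (413 + 19)/1996 = 0.2164; d–w: (109 + 19)/1996 = 0.0641.
Expected DCO frequency = 0.2164 × 0.0641 ≈ 0.01387; observed = 19/1996 ≈ 0.00952.
Coefficient of coincidence = 0.00952/0.01387 ≈ 0.69; interference = 1 − 0.69 = 0.31.

0.31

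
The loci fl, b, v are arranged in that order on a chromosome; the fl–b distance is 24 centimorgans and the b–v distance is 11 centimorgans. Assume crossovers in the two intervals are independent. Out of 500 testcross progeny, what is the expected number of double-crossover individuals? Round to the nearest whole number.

Map distances give recombination frequencies of 0.240 and 0.110 for the two intervals.
With no interference, expected double-crossover frequency = 0.240 × 0.110 = 0.02640.
Expected number = 0.02640 × 500 = 13.20 ≈ 13.

13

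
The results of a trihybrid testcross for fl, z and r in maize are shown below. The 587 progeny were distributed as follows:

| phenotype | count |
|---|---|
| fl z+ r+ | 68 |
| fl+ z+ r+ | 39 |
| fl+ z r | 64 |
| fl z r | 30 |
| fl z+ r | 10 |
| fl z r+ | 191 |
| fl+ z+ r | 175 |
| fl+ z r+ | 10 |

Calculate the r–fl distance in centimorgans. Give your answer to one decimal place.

The two most frequent reciprocal classes, fl+ z+ r and fl z r+, are the parental types, so the F1 was fl+ z+ r / fl z r+.
The two rarest classes, fl z+ r and fl+ z r+, are the double crossovers. Comparing them with the parentals, only the fl allele has switched, so fl is the middle locus and the order is z – fl – r.
Crossovers in the fl–r interval produce the single-crossover classes fl+ z+ r+ and fl z r (39 + 30 = 69) plus the double crossovers (20).
RF(fl–r) = (69 + 20) / 587 = 89/587 = 0.1516 → 15.2 centimorgans.

15.2 centimorgans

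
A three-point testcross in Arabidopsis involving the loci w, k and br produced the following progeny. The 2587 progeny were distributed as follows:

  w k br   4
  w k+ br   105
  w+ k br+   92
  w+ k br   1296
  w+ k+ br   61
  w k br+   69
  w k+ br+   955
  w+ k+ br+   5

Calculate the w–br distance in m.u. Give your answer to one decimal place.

8.0 m.u.

The two most frequent reciprocal classes, w+ k br and w k+ br+, are the parental types, so the F1 was w+ k br / w k+ br+.
The two rarest classes, w k br and w+ k+ br+, are the double crossovers. Comparing them with the parentals, only the w allele has switched, so w is the middle locus and the order is br – w – k.
Crossovers in the br–w interval produce the single-crossover classes w+ k br+ and w k+ br (92 + 105 = 197) plus the double crossovers (9).
RF(br–w) = (197 + 9) / 2587 = 206/2587 = 0.0796 → 8.0 m.u.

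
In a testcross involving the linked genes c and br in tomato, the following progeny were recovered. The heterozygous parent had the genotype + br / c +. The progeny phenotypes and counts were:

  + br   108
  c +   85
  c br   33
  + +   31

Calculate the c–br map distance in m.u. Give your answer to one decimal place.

24.9 m.u.

The recombinant classes are + + and c br: 31 + 33 = 64.
Recombination frequency = 64/257 = 0.2490 ≈ 24.9%, i.e. 24.9 m.u.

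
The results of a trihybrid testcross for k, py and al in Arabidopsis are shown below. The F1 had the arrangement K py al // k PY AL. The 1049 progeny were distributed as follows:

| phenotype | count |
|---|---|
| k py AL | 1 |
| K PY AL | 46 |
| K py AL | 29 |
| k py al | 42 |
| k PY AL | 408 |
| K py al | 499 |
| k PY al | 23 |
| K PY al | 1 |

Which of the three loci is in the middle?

The two rarest classes, K PY al and k py AL, are the double crossovers. Comparing them with the parentals, only the py allele has switched, so py is the middle locus and the order is k – py – al.

py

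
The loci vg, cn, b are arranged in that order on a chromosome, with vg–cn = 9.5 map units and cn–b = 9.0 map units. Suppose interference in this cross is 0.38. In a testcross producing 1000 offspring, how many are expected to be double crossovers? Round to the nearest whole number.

Map distances give recombination frequencies of 0.095 and 0.090 for the two intervals.
With interference 0.38 (so coincidence = 0.62), expected double-crossover frequency = 0.095 × 0.090 × 0.62 = 0.00530.
Expected number = 0.00530 × 1000 = 5.30 ≈ 5.

5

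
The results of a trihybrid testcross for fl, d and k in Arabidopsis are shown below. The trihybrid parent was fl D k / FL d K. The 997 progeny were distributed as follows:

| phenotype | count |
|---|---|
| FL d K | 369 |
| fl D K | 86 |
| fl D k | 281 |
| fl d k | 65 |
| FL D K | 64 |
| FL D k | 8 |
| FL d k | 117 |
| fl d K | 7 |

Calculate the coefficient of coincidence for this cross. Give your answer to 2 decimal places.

0.48

The two rarest classes, FL D k and fl d K, are the double crossovers. Comparing them with the parentals, only the fl allele has switched, so fl is the middle locus and the order is d – fl – k.
d–fl: (129 + 15)/997 = 0.1444; fl–k: (203 + 15)/997 = 0.2187.
Expected DCO frequency = 0.1444 × 0.2187 ≈ 0.03158; observed = 15/997 ≈ 0.01505.
Coefficient of coincidence = 0.01505/0.03158 ≈ 0.48.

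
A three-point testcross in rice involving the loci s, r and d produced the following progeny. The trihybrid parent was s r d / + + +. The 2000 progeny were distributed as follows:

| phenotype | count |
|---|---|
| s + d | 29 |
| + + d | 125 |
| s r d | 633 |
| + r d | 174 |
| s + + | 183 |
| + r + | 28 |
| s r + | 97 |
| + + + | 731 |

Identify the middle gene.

The two rarest classes, s + d and + r +, are the double crossovers. Comparing them with the parentals, only the r allele has switched, so r is the middle locus and the order is d – r – s.

r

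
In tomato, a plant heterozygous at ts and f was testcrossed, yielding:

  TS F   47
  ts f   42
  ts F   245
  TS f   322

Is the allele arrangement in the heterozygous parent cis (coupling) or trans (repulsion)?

trans

The two most frequent classes are TS f (322) and ts F (245); these are the parental (non-recombinant) types.
So the F1 carried TS f on one chromosome and ts F on the other — the recessive alleles are on opposite chromosomes (trans / repulsion).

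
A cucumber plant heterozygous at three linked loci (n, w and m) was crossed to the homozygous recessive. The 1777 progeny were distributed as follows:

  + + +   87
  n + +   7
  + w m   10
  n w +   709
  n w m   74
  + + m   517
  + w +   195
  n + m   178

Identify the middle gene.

The two most frequent reciprocal classes, n w + and + + m, are the parental types, so the F1 was n w + / + + m.
The two rarest classes, n + + and + w m, are the double crossovers. Comparing them with the parentals, only the w allele has switched, so w is the middle locus and the order is m – w – n.

w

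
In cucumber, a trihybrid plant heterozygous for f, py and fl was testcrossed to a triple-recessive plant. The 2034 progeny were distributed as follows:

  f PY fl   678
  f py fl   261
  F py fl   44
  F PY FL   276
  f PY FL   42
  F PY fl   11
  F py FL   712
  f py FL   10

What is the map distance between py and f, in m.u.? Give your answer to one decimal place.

The two most frequent reciprocal classes, f PY fl and F py FL, are the parental types, so the F1 was f PY fl / F py FL.
The two rarest classes, F PY fl and f py FL, are the double crossovers. Comparing them with the parentals, only the f allele has switched, so f is the middle locus and the order is fl – f – py.
Crossovers in the f–py interval produce the single-crossover classes f py fl and F PY FL (261 + 276 = 537) plus the double crossovers (21).
RF(f–py) = (537 + 21) / 2034 = 558/2034 = 0.2743 → 27.4 m.u.

27.4 m.u.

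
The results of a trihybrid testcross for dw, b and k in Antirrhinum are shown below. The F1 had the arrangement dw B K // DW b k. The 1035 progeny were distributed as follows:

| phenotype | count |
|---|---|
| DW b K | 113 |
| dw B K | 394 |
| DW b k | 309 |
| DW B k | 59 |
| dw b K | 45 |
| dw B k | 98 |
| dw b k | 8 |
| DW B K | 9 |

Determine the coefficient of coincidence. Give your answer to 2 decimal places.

0.64

The two rarest classes, DW B K and dw b k, are the double crossovers. Comparing them with the parentals, only the dw allele has switched, so dw is the middle locus and the order is k – dw – b.
k–dw: (211 + 17)/1035 = 0.2203; dw–b: (104 + 17)/1035 = 0.1169.
Expected DCO frequency = 0.2203 × 0.1169 ≈ 0.02575; observed = 17/1035 ≈ 0.01643.
Coefficient of coincidence = 0.01643/0.02575 ≈ 0.64.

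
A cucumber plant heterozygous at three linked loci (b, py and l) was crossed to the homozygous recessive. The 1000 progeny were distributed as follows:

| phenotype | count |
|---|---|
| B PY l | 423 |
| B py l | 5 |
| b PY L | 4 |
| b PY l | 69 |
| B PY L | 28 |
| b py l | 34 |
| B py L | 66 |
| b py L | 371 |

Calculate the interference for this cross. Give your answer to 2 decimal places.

The two most frequent reciprocal classes, b py L and B PY l, are the parental types, so the F1 was b py L / B PY l.
The two rarest classes, b PY L and B py l, are the double crossovers. Comparing them with the parentals, only the py allele has switched, so py is the middle locus and the order is l – py – b.
l–py: (62 + 9)/1000 = 0.0710; py–b: (135 + 9)/1000 = 0.1440.
Expected DCO frequency = 0.0710 × 0.1440 ≈ 0.01022; observed = 9/1000 ≈ 0.00900.
Coefficient of coincidence = 0.00900/0.01022 ≈ 0.88; interference = 1 − 0.88 = 0.12.

0.12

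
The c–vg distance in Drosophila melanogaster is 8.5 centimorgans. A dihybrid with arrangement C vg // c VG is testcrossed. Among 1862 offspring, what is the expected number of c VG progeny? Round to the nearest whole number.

A map distance of 8.5 centimorgans corresponds to a recombination frequency of 0.085.
The F1 is C vg / c VG, so c VG is a parental gamete class with expected frequency (1 − r)/2 = 0.915/2 = 0.4575.
Expected number = 0.4575 × 1862 = 851.87 ≈ 852.

852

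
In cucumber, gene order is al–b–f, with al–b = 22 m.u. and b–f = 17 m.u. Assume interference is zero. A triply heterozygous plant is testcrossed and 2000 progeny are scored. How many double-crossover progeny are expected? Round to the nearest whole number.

Map distances give recombination frequencies of 0.220 and 0.170 for the two intervals.
With no interference, expected double-crossover frequency = 0.220 × 0.170 = 0.03740.
Expected number = 0.03740 × 2000 = 74.80 ≈ 75.

75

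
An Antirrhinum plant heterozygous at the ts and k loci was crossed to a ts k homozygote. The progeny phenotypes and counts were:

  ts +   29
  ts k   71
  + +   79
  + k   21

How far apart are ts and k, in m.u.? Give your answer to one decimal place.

25.0 m.u.

The two most frequent classes, + + (79) and ts k (71), are the parental types, so the F1 was + + / ts k.
The recombinant classes are + k and ts +: 21 + 29 = 50.
Recombination frequency = 50/200 = 0.2500 ≈ 25.0%, i.e. 25.0 m.u.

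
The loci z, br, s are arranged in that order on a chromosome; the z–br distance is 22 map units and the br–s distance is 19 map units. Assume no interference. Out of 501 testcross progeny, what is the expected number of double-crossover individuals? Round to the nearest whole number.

Map distances give recombination frequencies of 0.220 and 0.190 for the two intervals.
With no interference, expected double-crossover frequency = 0.220 × 0.190 = 0.04180.
Expected number = 0.04180 × 501 = 20.94 ≈ 21.

21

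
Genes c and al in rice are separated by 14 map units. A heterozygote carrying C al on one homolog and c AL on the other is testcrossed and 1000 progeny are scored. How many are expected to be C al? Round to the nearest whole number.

A map distance of 14 map units corresponds to a recombination frequency of 0.140.
The F1 is C al / c AL, so C al is a parental gamete class with expected frequency (1 − r)/2 = 0.860/2 = 0.4300.
Expected number = 0.4300 × 1000 = 430.00 ≈ 430.

430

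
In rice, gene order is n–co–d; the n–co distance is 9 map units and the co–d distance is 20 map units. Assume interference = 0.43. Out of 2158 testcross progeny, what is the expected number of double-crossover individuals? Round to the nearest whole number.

Map distances give recombination frequencies of 0.090 and 0.200 for the two intervals.
With interference 0.43 (so coincidence = 0.57), expected double-crossover frequency = 0.090 × 0.200 × 0.57 = 0.01026.
Expected number = 0.01026 × 2158 = 22.14 ≈ 22.

22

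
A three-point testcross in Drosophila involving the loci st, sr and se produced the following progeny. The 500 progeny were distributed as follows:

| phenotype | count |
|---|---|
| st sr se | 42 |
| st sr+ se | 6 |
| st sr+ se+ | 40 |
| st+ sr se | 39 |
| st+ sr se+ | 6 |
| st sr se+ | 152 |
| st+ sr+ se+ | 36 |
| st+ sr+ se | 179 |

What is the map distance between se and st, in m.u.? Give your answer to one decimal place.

18.0 m.u.

The two most frequent reciprocal classes, st+ sr+ se and st sr se+, are the parental types, so the F1 was st+ sr+ se / st sr se+.
The two rarest classes, st sr+ se and st+ sr se+, are the double crossovers. Comparing them with the parentals, only the st allele has switched, so st is the middle locus and the order is se – st – sr.
Crossovers in the se–st interval produce the single-crossover classes st+ sr+ se+ and st sr se (36 + 42 = 78) plus the double crossovers (12).
RF(se–st) = (78 + 12) / 500 = 90/500 = 0.1800 → 18.0 m.u.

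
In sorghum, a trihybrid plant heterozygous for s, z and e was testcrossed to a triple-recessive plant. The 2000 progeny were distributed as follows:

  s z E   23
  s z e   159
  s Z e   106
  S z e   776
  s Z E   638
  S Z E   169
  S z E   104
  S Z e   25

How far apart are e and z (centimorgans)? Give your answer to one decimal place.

The two most frequent reciprocal classes, S z e and s Z E, are the parental types, so the F1 was S z e / s Z E.
The two rarest classes, S Z e and s z E, are the double crossovers. Comparing them with the parentals, only the z allele has switched, so z is the middle locus and the order is e – z – s.
Crossovers in the e–z interval produce the single-crossover classes S z E and s Z e (104 + 106 = 210) plus the double crossovers (48).
RF(e–z) = (210 + 48) / 2000 = 258/2000 = 0.1290 → 12.9 centimorgans.

12.9 centimorgans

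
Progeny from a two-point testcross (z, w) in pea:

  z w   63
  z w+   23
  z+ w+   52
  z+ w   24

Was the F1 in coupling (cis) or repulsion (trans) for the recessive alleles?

cis

The two most frequent classes are z+ w+ (52) and z w (63); these are the parental (non-recombinant) types.
So the F1 carried z+ w+ on one chromosome and z w on the other — the recessive alleles are on the same chromosome (cis / coupling).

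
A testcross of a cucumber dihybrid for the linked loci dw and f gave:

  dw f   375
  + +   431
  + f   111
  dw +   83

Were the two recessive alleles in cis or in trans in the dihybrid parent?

The two most frequent classes are + + (431) and dw f (375); these are the parental (non-recombinant) types.
So the F1 carried + + on one chromosome and dw f on the other — the recessive alleles are on the same chromosome (cis / coupling).

cis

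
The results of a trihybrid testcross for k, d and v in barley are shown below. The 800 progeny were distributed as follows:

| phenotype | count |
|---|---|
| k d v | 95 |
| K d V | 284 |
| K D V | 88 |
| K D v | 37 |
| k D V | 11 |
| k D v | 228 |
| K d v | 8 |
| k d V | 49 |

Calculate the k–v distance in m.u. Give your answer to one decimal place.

13.1 m.u.

The two most frequent reciprocal classes, K d V and k D v, are the parental types, so the F1 was K d V / k D v.
The two rarest classes, K d v and k D V, are the double crossovers. Comparing them with the parentals, only the v allele has switched, so v is the middle locus and the order is d – v – k.
Crossovers in the v–k interval produce the single-crossover classes k d V and K D v (49 + 37 = 86) plus the double crossovers (19).
RF(v–k) = (86 + 19) / 800 = 105/800 = 0.1313 → 13.1 m.u.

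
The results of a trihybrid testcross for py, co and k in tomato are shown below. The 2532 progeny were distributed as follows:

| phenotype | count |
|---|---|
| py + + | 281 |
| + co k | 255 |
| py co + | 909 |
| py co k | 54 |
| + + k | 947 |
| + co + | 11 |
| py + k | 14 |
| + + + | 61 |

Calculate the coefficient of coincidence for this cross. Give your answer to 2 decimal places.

The two most frequent reciprocal classes, py co + and + + k, are the parental types, so the F1 was py co + / + + k.
The two rarest classes, + co + and py + k, are the double crossovers. Comparing them with the parentals, only the py allele has switched, so py is the middle locus and the order is k – py – co.
k–py: (115 + 25)/2532 = 0.0553; py–co: (536 + 25)/2532 = 0.2216.
Expected DCO frequency = 0.0553 × 0.2216 ≈ 0.01225; observed = 25/2532 ≈ 0.00987.
Coefficient of coincidence = 0.00987/0.01225 ≈ 0.81.

0.81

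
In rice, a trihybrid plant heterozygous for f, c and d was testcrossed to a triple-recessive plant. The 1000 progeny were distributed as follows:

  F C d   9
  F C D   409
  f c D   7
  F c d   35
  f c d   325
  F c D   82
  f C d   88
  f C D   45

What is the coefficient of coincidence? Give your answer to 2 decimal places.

The two most frequent reciprocal classes, f c d and F C D, are the parental types, so the F1 was f c d / F C D.
The two rarest classes, f c D and F C d, are the double crossovers. Comparing them with the parentals, only the d allele has switched, so d is the middle locus and the order is c – d – f.
c–d: (170 + 16)/1000 = 0.1860; d–f: (80 + 16)/1000 = 0.0960.
Expected DCO frequency = 0.1860 × 0.0960 ≈ 0.01786; observed = 16/1000 ≈ 0.01600.
Coefficient of coincidence = 0.01600/0.01786 ≈ 0.90.

0.90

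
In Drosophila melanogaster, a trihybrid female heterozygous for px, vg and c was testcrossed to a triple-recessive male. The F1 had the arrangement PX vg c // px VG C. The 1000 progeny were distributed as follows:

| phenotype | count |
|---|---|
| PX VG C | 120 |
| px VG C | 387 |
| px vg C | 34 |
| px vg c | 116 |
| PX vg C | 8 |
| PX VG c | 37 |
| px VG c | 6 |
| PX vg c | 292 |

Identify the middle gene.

c

The two rarest classes, PX vg C and px VG c, are the double crossovers. Comparing them with the parentals, only the c allele has switched, so c is the middle locus and the order is vg – c – px.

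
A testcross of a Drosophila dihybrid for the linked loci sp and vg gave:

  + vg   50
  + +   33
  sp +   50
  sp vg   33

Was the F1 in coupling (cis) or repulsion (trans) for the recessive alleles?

trans

The two most frequent classes are + vg (50) and sp + (50); these are the parental (non-recombinant) types.
So the F1 carried + vg on one chromosome and sp + on the other — the recessive alleles are on opposite chromosomes (trans / repulsion).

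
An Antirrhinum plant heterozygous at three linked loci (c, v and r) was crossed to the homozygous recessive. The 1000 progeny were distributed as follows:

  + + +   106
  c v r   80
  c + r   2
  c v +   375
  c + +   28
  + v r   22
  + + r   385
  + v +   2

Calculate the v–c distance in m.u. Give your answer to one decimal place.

5.4 m.u.

The two most frequent reciprocal classes, c v + and + + r, are the parental types, so the F1 was c v + / + + r.
The two rarest classes, + v + and c + r, are the double crossovers. Comparing them with the parentals, only the c allele has switched, so c is the middle locus and the order is r – c – v.
Crossovers in the c–v interval produce the single-crossover classes c + + and + v r (28 + 22 = 50) plus the double crossovers (4).
RF(c–v) = (50 + 4) / 1000 = 54/1000 = 0.0540 → 5.4 m.u.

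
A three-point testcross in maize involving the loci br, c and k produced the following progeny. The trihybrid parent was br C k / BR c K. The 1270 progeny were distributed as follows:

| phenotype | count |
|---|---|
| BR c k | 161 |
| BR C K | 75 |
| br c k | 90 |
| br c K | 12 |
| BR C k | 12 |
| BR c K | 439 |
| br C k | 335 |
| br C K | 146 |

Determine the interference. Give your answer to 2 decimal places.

The two rarest classes, BR C k and br c K, are the double crossovers. Comparing them with the parentals, only the br allele has switched, so br is the middle locus and the order is c – br – k.
c–br: (165 + 24)/1270 = 0.1488; br–k: (307 + 24)/1270 = 0.2606.
Expected DCO frequency = 0.1488 × 0.2606 ≈ 0.03878; observed = 24/1270 ≈ 0.01890.
Coefficient of coincidence = 0.01890/0.03878 ≈ 0.49; interference = 1 − 0.49 = 0.51.

0.51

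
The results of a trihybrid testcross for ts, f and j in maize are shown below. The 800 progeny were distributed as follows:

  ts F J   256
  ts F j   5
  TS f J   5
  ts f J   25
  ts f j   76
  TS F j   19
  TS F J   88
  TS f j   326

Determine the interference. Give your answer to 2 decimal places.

The two most frequent reciprocal classes, ts F J and TS f j, are the parental types, so the F1 was ts F J / TS f j.
The two rarest classes, ts F j and TS f J, are the double crossovers. Comparing them with the parentals, only the j allele has switched, so j is the middle locus and the order is f – j – ts.
f–j: (44 + 10)/800 = 0.0675; j–ts: (164 + 10)/800 = 0.2175.
Expected DCO frequency = 0.0675 × 0.2175 ≈ 0.01468; observed = 10/800 ≈ 0.01250.
Coefficient of coincidence = 0.01250/0.01468 ≈ 0.85; interference = 1 − 0.85 = 0.15.

0.15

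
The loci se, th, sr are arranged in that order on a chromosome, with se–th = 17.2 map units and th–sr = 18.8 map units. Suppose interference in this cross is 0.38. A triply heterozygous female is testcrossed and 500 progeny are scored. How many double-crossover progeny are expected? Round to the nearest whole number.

Map distances give recombination frequencies of 0.172 and 0.188 for the two intervals.
With interference 0.38 (so coincidence = 0.62), expected double-crossover frequency = 0.172 × 0.188 × 0.62 = 0.02005.
Expected number = 0.02005 × 500 = 10.02 ≈ 10.

10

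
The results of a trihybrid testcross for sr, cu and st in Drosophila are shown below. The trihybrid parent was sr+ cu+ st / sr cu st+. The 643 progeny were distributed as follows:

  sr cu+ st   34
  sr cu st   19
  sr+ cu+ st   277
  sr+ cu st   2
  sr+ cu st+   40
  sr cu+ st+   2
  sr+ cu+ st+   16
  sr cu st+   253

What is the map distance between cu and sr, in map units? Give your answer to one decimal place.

The two rarest classes, sr+ cu st and sr cu+ st+, are the double crossovers. Comparing them with the parentals, only the cu allele has switched, so cu is the middle locus and the order is sr – cu – st.
Crossovers in the sr–cu interval produce the single-crossover classes sr cu+ st and sr+ cu st+ (34 + 40 = 74) plus the double crossovers (4).
RF(sr–cu) = (74 + 4) / 643 = 78/643 = 0.1213 → 12.1 map units.

12.1 map units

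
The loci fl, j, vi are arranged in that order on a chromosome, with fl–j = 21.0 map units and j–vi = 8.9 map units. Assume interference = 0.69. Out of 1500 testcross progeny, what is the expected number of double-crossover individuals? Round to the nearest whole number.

9

Map distances give recombination frequencies of 0.210 and 0.089 for the two intervals.
With interference 0.69 (so coincidence = 0.31), expected double-crossover frequency = 0.210 × 0.089 × 0.31 = 0.00579.
Expected number = 0.00579 × 1500 = 8.69 ≈ 9.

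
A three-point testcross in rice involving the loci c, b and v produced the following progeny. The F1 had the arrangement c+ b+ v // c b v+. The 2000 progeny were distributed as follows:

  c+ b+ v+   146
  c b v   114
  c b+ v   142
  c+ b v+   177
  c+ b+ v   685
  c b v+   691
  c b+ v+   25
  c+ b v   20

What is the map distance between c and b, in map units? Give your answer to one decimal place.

The two rarest classes, c+ b v and c b+ v+, are the double crossovers. Comparing them with the parentals, only the b allele has switched, so b is the middle locus and the order is c – b – v.
Crossovers in the c–b interval produce the single-crossover classes c b+ v and c+ b v+ (142 + 177 = 319) plus the double crossovers (45).
RF(c–b) = (319 + 45) / 2000 = 364/2000 = 0.1820 → 18.2 map units.

18.2 map units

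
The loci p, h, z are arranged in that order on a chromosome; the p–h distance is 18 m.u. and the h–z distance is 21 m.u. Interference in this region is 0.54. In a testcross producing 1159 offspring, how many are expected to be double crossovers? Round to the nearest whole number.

Map distances give recombination frequencies of 0.180 and 0.210 for the two intervals.
With interference 0.54 (so coincidence = 0.46), expected double-crossover frequency = 0.180 × 0.210 × 0.46 = 0.01739.
Expected number = 0.01739 × 1159 = 20.15 ≈ 20.

20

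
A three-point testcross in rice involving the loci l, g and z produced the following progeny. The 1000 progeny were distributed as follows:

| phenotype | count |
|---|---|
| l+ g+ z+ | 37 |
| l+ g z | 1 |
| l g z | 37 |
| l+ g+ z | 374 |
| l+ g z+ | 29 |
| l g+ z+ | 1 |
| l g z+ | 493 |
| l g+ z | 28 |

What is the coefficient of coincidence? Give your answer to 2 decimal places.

0.45

The two most frequent reciprocal classes, l g z+ and l+ g+ z, are the parental types, so the F1 was l g z+ / l+ g+ z.
The two rarest classes, l g+ z+ and l+ g z, are the double crossovers. Comparing them with the parentals, only the g allele has switched, so g is the middle locus and the order is l – g – z.
l–g: (57 + 2)/1000 = 0.0590; g–z: (74 + 2)/1000 = 0.0760.
Expected DCO frequency = 0.0590 × 0.0760 ≈ 0.00448; observed = 2/1000 ≈ 0.00200.
Coefficient of coincidence = 0.00200/0.00448 ≈ 0.45.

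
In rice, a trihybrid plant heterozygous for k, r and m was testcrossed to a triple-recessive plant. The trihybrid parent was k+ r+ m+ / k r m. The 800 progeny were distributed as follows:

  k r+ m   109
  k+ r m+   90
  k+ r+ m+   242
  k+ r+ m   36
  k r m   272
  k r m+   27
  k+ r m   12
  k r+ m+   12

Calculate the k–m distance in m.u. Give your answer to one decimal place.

10.9 m.u.

The two rarest classes, k r+ m+ and k+ r m, are the double crossovers. Comparing them with the parentals, only the k allele has switched, so k is the middle locus and the order is m – k – r.
Crossovers in the m–k interval produce the single-crossover classes k+ r+ m and k r m+ (36 + 27 = 63) plus the double crossovers (24).
RF(m–k) = (63 + 24) / 800 = 87/800 = 0.1087 → 10.9 m.u.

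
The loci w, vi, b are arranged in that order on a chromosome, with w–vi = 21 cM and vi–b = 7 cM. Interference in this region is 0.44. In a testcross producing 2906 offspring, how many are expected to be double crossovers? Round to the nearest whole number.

Map distances give recombination frequencies of 0.210 and 0.070 for the two intervals.
With interference 0.44 (so coincidence = 0.56), expected double-crossover frequency = 0.210 × 0.070 × 0.56 = 0.00823.
Expected number = 0.00823 × 2906 = 23.92 ≈ 24.

24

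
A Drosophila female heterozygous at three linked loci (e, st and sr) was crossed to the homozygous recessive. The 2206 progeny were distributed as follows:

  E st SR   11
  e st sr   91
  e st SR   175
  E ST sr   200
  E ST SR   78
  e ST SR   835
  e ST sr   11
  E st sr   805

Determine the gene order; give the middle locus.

The two most frequent reciprocal classes, e ST SR and E st sr, are the parental types, so the F1 was e ST SR / E st sr.
The two rarest classes, e ST sr and E st SR, are the double crossovers. Comparing them with the parentals, only the sr allele has switched, so sr is the middle locus and the order is e – sr – st.

sr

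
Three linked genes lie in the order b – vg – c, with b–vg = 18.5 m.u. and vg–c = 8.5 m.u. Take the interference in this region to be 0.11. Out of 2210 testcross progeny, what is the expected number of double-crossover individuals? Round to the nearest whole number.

31

Map distances give recombination frequencies of 0.185 and 0.085 for the two intervals.
With interference 0.11 (so coincidence = 0.89), expected double-crossover frequency = 0.185 × 0.085 × 0.89 = 0.01400.
Expected number = 0.01400 × 2210 = 30.93 ≈ 31.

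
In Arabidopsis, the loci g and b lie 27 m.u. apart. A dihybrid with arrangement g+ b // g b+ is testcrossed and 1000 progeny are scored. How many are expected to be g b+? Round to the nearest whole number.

365

A map distance of 27 m.u. corresponds to a recombination frequency of 0.270.
The F1 is g+ b / g b+, so g b+ is a parental gamete class with expected frequency (1 − r)/2 = 0.730/2 = 0.3650.
Expected number = 0.3650 × 1000 = 365.00 ≈ 365.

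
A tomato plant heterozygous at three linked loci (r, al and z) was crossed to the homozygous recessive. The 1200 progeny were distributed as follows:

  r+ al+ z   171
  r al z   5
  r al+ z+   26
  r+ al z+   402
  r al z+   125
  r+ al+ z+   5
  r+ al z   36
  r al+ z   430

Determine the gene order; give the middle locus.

al

The two most frequent reciprocal classes, r al+ z and r+ al z+, are the parental types, so the F1 was r al+ z / r+ al z+.
The two rarest classes, r al z and r+ al+ z+, are the double crossovers. Comparing them with the parentals, only the al allele has switched, so al is the middle locus and the order is z – al – r.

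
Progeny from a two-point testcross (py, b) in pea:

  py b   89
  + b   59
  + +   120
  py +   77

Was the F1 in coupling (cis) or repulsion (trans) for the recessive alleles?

cis

The two most frequent classes are + + (120) and py b (89); these are the parental (non-recombinant) types.
So the F1 carried + + on one chromosome and py b on the other — the recessive alleles are on the same chromosome (cis / coupling).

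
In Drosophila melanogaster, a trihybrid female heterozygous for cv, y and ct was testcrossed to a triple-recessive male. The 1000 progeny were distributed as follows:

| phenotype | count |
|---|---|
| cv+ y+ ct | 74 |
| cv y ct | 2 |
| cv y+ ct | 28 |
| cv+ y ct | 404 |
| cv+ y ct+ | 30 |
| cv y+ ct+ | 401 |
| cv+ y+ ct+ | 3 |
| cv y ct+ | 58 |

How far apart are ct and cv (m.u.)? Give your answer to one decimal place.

The two most frequent reciprocal classes, cv+ y ct and cv y+ ct+, are the parental types, so the F1 was cv+ y ct / cv y+ ct+.
The two rarest classes, cv y ct and cv+ y+ ct+, are the double crossovers. Comparing them with the parentals, only the cv allele has switched, so cv is the middle locus and the order is y – cv – ct.
Crossovers in the cv–ct interval produce the single-crossover classes cv+ y ct+ and cv y+ ct (30 + 28 = 58) plus the double crossovers (5).
RF(cv–ct) = (58 + 5) / 1000 = 63/1000 = 0.0630 → 6.3 m.u.

6.3 m.u.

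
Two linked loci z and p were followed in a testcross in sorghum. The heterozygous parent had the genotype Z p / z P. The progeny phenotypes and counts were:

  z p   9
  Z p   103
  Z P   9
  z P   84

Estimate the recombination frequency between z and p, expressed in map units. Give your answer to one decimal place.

The recombinant classes are Z P and z p: 9 + 9 = 18.
Recombination frequency = 18/205 = 0.0878 ≈ 8.8%, i.e. 8.8 map units.

8.8 map units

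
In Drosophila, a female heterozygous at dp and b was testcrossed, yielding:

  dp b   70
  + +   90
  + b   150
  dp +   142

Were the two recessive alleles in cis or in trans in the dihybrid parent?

The two most frequent classes are + b (150) and dp + (142); these are the parental (non-recombinant) types.
So the F1 carried + b on one chromosome and dp + on the other — the recessive alleles are on opposite chromosomes (trans / repulsion).

trans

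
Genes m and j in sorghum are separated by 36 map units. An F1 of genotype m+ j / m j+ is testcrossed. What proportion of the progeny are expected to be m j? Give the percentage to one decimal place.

18.0%

A map distance of 36 map units corresponds to a recombination frequency of 0.360.
The F1 is m+ j / m j+, so m j is a recombinant gamete class with expected frequency r/2 = 0.360/2 = 0.1800.
That is 0.1800 = 18.0% of the progeny.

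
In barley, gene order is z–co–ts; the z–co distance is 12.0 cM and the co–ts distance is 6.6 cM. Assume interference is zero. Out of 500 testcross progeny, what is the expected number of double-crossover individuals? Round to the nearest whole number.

4

Map distances give recombination frequencies of 0.120 and 0.066 for the two intervals.
With no interference, expected double-crossover frequency = 0.120 × 0.066 = 0.00792.
Expected number = 0.00792 × 500 = 3.96 ≈ 4.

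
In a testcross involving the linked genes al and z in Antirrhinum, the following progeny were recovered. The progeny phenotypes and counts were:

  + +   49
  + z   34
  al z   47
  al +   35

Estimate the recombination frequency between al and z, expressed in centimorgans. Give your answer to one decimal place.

41.8 centimorgans

The two most frequent classes, + + (49) and al z (47), are the parental types, so the F1 was + + / al z.
The recombinant classes are + z and al +: 34 + 35 = 69.
Recombination frequency = 69/165 = 0.4182 ≈ 41.8%, i.e. 41.8 centimorgans.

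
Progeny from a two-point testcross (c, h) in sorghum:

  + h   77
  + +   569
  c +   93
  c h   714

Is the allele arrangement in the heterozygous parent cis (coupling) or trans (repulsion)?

The two most frequent classes are + + (569) and c h (714); these are the parental (non-recombinant) types.
So the F1 carried + + on one chromosome and c h on the other — the recessive alleles are on the same chromosome (cis / coupling).

cis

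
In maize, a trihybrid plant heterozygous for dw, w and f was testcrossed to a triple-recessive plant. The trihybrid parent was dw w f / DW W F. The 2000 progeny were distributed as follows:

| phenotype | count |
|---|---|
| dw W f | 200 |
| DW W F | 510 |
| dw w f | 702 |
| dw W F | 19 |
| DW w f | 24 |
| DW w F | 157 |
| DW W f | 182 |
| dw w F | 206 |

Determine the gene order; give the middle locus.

The two rarest classes, DW w f and dw W F, are the double crossovers. Comparing them with the parentals, only the dw allele has switched, so dw is the middle locus and the order is f – dw – w.

dw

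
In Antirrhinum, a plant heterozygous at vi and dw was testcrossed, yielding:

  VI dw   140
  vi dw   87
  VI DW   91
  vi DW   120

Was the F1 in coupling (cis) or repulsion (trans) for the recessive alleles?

trans

The two most frequent classes are VI dw (140) and vi DW (120); these are the parental (non-recombinant) types.
So the F1 carried VI dw on one chromosome and vi DW on the other — the recessive alleles are on opposite chromosomes (trans / repulsion).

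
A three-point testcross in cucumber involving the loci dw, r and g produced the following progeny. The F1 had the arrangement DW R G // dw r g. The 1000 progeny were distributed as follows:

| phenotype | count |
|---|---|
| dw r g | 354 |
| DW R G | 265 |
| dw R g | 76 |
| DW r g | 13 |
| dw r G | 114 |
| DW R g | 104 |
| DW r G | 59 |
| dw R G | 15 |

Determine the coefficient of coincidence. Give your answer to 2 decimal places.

The two rarest classes, dw R G and DW r g, are the double crossovers. Comparing them with the parentals, only the dw allele has switched, so dw is the middle locus and the order is g – dw – r.
g–dw: (218 + 28)/1000 = 0.2460; dw–r: (135 + 28)/1000 = 0.1630.
Expected DCO frequency = 0.2460 × 0.1630 ≈ 0.04010; observed = 28/1000 ≈ 0.02800.
Coefficient of coincidence = 0.02800/0.04010 ≈ 0.70.

0.70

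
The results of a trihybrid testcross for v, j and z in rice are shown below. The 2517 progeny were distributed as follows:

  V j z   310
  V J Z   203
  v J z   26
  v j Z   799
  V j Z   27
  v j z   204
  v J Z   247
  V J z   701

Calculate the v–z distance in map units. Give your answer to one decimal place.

The two most frequent reciprocal classes, V J z and v j Z, are the parental types, so the F1 was V J z / v j Z.
The two rarest classes, v J z and V j Z, are the double crossovers. Comparing them with the parentals, only the v allele has switched, so v is the middle locus and the order is j – v – z.
Crossovers in the v–z interval produce the single-crossover classes V J Z and v j z (203 + 204 = 407) plus the double crossovers (53).
RF(v–z) = (407 + 53) / 2517 = 460/2517 = 0.1828 → 18.3 map units.

18.3 map units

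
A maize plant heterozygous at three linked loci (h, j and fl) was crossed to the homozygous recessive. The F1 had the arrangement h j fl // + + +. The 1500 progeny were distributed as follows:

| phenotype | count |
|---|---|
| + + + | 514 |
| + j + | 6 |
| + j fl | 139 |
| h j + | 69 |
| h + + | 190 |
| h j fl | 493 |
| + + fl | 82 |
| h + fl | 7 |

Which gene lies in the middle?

j

The two rarest classes, h + fl and + j +, are the double crossovers. Comparing them with the parentals, only the j allele has switched, so j is the middle locus and the order is fl – j – h.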